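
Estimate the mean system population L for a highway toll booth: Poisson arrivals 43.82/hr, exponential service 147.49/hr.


ρ = λ/μ = 43.82/147.49 = 0.2971
L = ρ/(1−ρ) = 0.2971/(1 − 0.2971) = 0.2971/0.7029 = 0.4227

Final: 0.4227


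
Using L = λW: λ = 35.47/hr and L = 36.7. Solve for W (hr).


W = L/λ = 36.7/35.47 = 1.0347 hr

Final: 1.0347 hr


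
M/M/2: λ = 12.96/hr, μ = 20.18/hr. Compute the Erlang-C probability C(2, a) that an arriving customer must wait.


a = λ/μ = 0.6422; ρ = a/2 = 0.3211
P₀ = 0.513878 (from M/M/c formula)
C(c,a) = [a^c/(c!(1−ρ))]·P₀ = [0.41245/(2·0.6789)]·0.513878
= 0.30377·0.513878 = 0.156098

Final: 0.156098


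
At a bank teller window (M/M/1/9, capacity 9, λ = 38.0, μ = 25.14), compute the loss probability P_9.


ρ = λ/μ = 38.0/25.14 = 1.5115
P_K = (1−ρ)ρ^K/(1−ρ^(K+1)) = (-0.5115·41.187450)/(1 − 62.256289)
= -21.068839/-61.256289 = 0.343946

Final: 0.343946


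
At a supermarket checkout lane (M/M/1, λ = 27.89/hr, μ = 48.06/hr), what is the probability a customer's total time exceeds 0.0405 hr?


W ~ Exponential(μ−λ) for M/M/1.
μ − λ = 48.06 − 27.89 = 20.1700
P(W > t) = e^{−(μ−λ)t} = e^{−0.8169} = 0.441806

Final: 0.441806


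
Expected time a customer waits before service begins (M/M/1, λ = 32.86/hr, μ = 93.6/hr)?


ρ = 32.86/93.6 = 0.3511
Wq = ρ/(μ−λ) = 0.3511/(93.6 − 32.86) = 0.3511/60.74 = 0.005780 hr

Final: 0.005780 hr


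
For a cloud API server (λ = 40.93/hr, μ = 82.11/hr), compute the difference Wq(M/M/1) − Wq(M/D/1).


ρ = 40.93/82.11 = 0.4985
Wq(M/M/1) = ρ/(μ−λ) = 0.4985/41.18 = 0.01210 hr
Wq(M/D/1) = ρ/(2(μ−λ)) = 0.006052 hr
Savings = 0.01210 − 0.006052 = 0.006052 hr

Final: 0.006052 hr


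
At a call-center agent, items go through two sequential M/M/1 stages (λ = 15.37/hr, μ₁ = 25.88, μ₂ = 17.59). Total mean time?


Each node sees arrival rate λ = 15.37/hr (tandem ⇒ throughput preserved).
W₁ = 1/(μ₁−λ) = 1/(25.88−15.37) = 0.09515 hr
W₂ = 1/(μ₂−λ) = 1/(17.59−15.37) = 0.45045 hr
W_total = W₁ + W₂ = 0.09515 + 0.45045 = 0.54560 hr

Final: 0.54560 hr


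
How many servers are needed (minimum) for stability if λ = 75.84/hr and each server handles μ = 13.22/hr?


Stability requires cμ > λ ⇔ c > λ/μ.
λ/μ = 75.84/13.22 = 5.7368
Minimum integer c = ⌊5.7368⌋ + 1 = 6
Check: 6·13.22 = 79.32 > 75.84, while 5·13.22 = 66.10 ≤ 75.84

Final: 6 servers


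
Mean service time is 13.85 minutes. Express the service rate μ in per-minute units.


μ = 1/(service time) in consistent units.
1 minute = 1 min, so μ = 1/13.85 = 0.07220 per minute

Final: 0.07220 /min


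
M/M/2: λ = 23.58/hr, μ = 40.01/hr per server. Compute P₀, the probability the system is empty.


a = λ/μ = 23.58/40.01 = 0.5894; ρ = a/c = 0.2947
Σ_{k=0}^{1} a^k/k! (terms k=0..1) = 1.00000 + 0.58935 = 1.58935
Tail: a^2/(2!(1−ρ)) = 0.34734/(2·0.7053) = 0.24622
P₀ = 1/(1.58935 + 0.24622) = 1/1.83558 = 0.544788

Final: 0.544788


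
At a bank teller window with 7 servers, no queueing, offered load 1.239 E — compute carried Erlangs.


B(7,1.239) = 0.0002576 (Erlang-B)
Carried load = a(1 − B) = 1.239·(1 − 0.0002576) = 1.239·0.999742 = 1.2387 E

Final: 1.2387 Erlangs


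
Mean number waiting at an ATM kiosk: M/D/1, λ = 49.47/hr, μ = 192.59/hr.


ρ = 49.47/192.59 = 0.2569
M/D/1: Lq = ρ²/(2(1−ρ)) = 0.06598/(2·0.7431) = 0.04439

Final: 0.04439


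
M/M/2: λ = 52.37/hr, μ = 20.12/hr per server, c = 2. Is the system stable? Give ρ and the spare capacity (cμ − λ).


Total capacity cμ = 2·20.12 = 40.24/hr
ρ = λ/(cμ) = 52.37/40.24 = 1.3014
Stable ⇔ ρ < 1: NO
Spare capacity = cμ − λ = 40.24 − 52.37 = -12.13/hr

Final: ρ = 1.3014; unstable; margin = -12.13/hr


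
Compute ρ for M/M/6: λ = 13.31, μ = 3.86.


ρ = λ/(cμ) = 13.31/(6·3.86) = 13.31/23.16 = 0.5747

Final: 0.5747


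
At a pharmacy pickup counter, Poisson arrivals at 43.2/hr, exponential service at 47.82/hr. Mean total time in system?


W = 1/(μ−λ) = 1/(47.82 − 43.2) = 1/4.62 = 0.2165 hr

Final: 0.2165 hr


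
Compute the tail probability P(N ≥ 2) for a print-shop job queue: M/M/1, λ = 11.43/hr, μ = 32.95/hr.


ρ = 11.43/32.95 = 0.3469
P(N ≥ n) = ρ^n = 0.3469^2 = 0.120332

Final: 0.120332


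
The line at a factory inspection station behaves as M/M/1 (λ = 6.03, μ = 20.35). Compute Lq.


ρ = 6.03/20.35 = 0.2963
Lq = ρ²/(1−ρ) = 0.08780/0.7037 = 0.1248

Final: 0.1248


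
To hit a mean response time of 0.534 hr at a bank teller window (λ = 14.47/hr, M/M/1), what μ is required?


W = 1/(μ−λ) ⇒ μ − λ = 1/W = 1/0.534 = 1.8727
μ = λ + 1/W = 14.47 + 1.8727 = 16.3427 per hr

Final: 16.3427 /hr


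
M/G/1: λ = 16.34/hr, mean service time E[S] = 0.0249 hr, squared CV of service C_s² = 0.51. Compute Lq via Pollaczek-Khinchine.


ρ = λ·E[S] = 16.34·0.0249 = 0.4069
Lq = ρ²(1+C_s²)/(2(1−ρ)) = 0.1655·(1+0.51)/(2·0.5931)
= 0.1655·1.5100/1.1863 = 0.21072

Final: 0.21072


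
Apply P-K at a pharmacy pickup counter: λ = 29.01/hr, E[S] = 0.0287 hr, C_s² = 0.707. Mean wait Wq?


ρ = λ·E[S] = 29.01·0.0287 = 0.8326
E[S²] = E[S]²(1+C_s²) = 0.0287²·(1+0.707) = 0.001406
Wq = λ·E[S²]/(2(1−ρ)) = 29.01·0.001406/(2·0.1674) = 0.12182 hr

Final: 0.12182 hr


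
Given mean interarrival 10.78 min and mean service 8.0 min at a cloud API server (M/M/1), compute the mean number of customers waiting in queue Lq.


λ = 60/10.78 = 5.5659 /hr
μ = 60/8.0 = 7.5000 /hr
ρ = λ/μ = 5.5659/7.5000 = 0.7421
Lq = ρ²/(1−ρ) = 0.5507/0.2579 = 2.1356

Final: 2.1356


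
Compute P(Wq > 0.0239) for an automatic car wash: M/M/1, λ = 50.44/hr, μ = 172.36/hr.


ρ = 50.44/172.36 = 0.2926
P(Wq > t) = ρ·e^{−(μ−λ)t} = 0.2926·e^{−2.9139}
= 0.2926·0.054264 = 0.015880

Final: 0.015880


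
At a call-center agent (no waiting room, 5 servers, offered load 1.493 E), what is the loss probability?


B(c,a) = (a^c/c!) / Σ_{k=0}^{c} a^k/k!
a^5/5! = 0.061818
Σ terms (k=0..5): 1.00000 + 1.49300 + 1.11452 + 0.55466 + 0.20703 + 0.06182 = 4.431032
B = 0.061818/4.431032 = 0.013951

Final: 0.013951


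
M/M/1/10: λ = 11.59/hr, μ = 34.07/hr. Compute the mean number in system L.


ρ = 11.59/34.07 = 0.3402
L = ρ[1 − (K+1)ρ^K + Kρ^(K+1)] / [(1−ρ)(1−ρ^(K+1))]
Numerator: 0.3402·(1 − 11·0.00002075 + 10·0.000007060) = 0.340128
Denominator: (0.6598)·(0.999993) = 0.659813
L = 0.340128/0.659813 = 0.5155

Final: 0.5155


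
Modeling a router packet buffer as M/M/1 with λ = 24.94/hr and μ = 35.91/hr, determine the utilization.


ρ = λ/μ = 24.94/35.91 = 0.6945

Final: 0.6945


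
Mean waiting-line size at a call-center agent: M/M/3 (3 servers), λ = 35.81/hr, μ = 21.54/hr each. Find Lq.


a = λ/μ = 1.6625; ρ = a/3 = 0.5542
P₀ = 0.173547
Lq = P₀·a^c·ρ / (c!·(1−ρ)²) = 0.173547·4.59490·0.5542/(6·0.19877)
= 0.37053

Final: 0.37053


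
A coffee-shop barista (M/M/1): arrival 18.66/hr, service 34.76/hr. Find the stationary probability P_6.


ρ = 18.66/34.76 = 0.5368
P_n = (1−ρ)·ρ^n = (1 − 0.5368)·0.5368^6 = 0.4632·0.023933 = 0.011085

Final: 0.011085


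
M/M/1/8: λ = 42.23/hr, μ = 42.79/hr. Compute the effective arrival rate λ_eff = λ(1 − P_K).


ρ = 0.9869; P_K = (1−ρ)ρ^8/(1−ρ^9) = 0.105347
λ_eff = λ(1 − P_K) = 42.23·(1 − 0.105347) = 42.23·0.894653 = 37.7812 /hr

Final: 37.7812 /hr


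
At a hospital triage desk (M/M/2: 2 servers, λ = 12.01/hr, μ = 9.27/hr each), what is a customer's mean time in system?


a = 1.2956; ρ = 0.6478; P₀ = 0.213748
Lq = P₀·a^c·ρ/(c!(1−ρ)²) = 0.93675
Wq = Lq/λ = 0.93675/12.01 = 0.07800 hr
W = Wq + 1/μ = 0.07800 + 0.10787 = 0.18587 hr

Final: 0.18587 hr


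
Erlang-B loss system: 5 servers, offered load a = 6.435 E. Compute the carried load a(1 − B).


B(5,6.435) = 0.389710 (Erlang-B)
Carried load = a(1 − B) = 6.435·(1 − 0.389710) = 6.435·0.610290 = 3.9272 E

Final: 3.9272 Erlangs


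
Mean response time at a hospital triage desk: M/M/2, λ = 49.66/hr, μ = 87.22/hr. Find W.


a = 0.5694; ρ = 0.2847; P₀ = 0.556805
Lq = P₀·a^c·ρ/(c!(1−ρ)²) = 0.05021
Wq = Lq/λ = 0.05021/49.66 = 0.001011 hr
W = Wq + 1/μ = 0.001011 + 0.01147 = 0.01248 hr

Final: 0.01248 hr


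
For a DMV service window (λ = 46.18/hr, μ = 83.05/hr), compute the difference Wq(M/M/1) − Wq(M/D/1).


ρ = 46.18/83.05 = 0.5561
Wq(M/M/1) = ρ/(μ−λ) = 0.5561/36.87 = 0.01508 hr
Wq(M/D/1) = ρ/(2(μ−λ)) = 0.007541 hr
Savings = 0.01508 − 0.007541 = 0.007541 hr

Final: 0.007541 hr


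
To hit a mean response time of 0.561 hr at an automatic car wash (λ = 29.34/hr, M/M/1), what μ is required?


W = 1/(μ−λ) ⇒ μ − λ = 1/W = 1/0.561 = 1.7825
μ = λ + 1/W = 29.34 + 1.7825 = 31.1225 per hr

Final: 31.1225 /hr


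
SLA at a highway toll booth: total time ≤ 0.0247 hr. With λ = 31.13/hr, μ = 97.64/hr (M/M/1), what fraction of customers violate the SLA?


W ~ Exponential(μ−λ) for M/M/1.
μ − λ = 97.64 − 31.13 = 66.5100
P(W > t) = e^{−(μ−λ)t} = e^{−1.6428} = 0.193438

Final: 0.193438


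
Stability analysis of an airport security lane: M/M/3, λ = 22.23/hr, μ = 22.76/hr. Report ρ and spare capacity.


Total capacity cμ = 3·22.76 = 68.28/hr
ρ = λ/(cμ) = 22.23/68.28 = 0.3256
Stable ⇔ ρ < 1: YES
Spare capacity = cμ − λ = 68.28 − 22.23 = 46.05/hr

Final: ρ = 0.3256; stable; margin = 46.05/hr


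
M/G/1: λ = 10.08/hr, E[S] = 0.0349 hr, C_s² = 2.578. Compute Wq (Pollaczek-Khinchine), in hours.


ρ = λ·E[S] = 10.08·0.0349 = 0.3518
E[S²] = E[S]²(1+C_s²) = 0.0349²·(1+2.578) = 0.004358
Wq = λ·E[S²]/(2(1−ρ)) = 10.08·0.004358/(2·0.6482) = 0.03388 hr

Final: 0.03388 hr


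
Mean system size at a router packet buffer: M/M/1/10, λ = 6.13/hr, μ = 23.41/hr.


ρ = 6.13/23.41 = 0.2619
L = ρ[1 − (K+1)ρ^K + Kρ^(K+1)] / [(1−ρ)(1−ρ^(K+1))]
Numerator: 0.2619·(1 − 11·0.000001516 + 10·0.0000003969) = 0.261851
Denominator: (0.7381)·(1.000000) = 0.738146
L = 0.261851/0.738146 = 0.3547

Final: 0.3547


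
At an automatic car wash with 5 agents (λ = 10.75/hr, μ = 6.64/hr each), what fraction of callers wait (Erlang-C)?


a = λ/μ = 1.6190; ρ = a/5 = 0.3238
P₀ = 0.197625 (from M/M/c formula)
C(c,a) = [a^c/(c!(1−ρ))]·P₀ = [11.12249/(120·0.6762)]·0.197625
= 0.13707·0.197625 = 0.027088

Final: 0.027088


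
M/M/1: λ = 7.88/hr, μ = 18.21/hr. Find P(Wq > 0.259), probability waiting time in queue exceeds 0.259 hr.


ρ = 7.88/18.21 = 0.4327
P(Wq > t) = ρ·e^{−(μ−λ)t} = 0.4327·e^{−2.6755}
= 0.4327·0.068874 = 0.029804

Final: 0.029804


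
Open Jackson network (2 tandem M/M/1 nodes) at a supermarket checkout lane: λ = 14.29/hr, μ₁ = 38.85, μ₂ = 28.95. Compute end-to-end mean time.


Each node sees arrival rate λ = 14.29/hr (tandem ⇒ throughput preserved).
W₁ = 1/(μ₁−λ) = 1/(38.85−14.29) = 0.04072 hr
W₂ = 1/(μ₂−λ) = 1/(28.95−14.29) = 0.06821 hr
W_total = W₁ + W₂ = 0.04072 + 0.06821 = 0.10893 hr

Final: 0.10893 hr


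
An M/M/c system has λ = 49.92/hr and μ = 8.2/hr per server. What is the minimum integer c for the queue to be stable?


Stability requires cμ > λ ⇔ c > λ/μ.
λ/μ = 49.92/8.2 = 6.0878
Minimum integer c = ⌊6.0878⌋ + 1 = 7
Check: 7·8.2 = 57.40 > 49.92, while 6·8.2 = 49.20 ≤ 49.92

Final: 7 servers


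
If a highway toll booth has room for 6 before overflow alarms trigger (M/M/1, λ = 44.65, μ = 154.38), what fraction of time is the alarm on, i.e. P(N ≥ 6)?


ρ = 44.65/154.38 = 0.2892
P(N ≥ n) = ρ^n = 0.2892^6 = 0.0005853

Final: 0.0005853


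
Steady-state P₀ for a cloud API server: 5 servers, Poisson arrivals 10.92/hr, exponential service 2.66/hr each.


a = λ/μ = 10.92/2.66 = 4.1053; ρ = a/c = 0.8211
Σ_{k=0}^{4} a^k/k! (terms k=0..4) = 1.00000 + 4.10526 + 8.42659 + 11.53113 + 11.83458 = 36.89756
Tail: a^5/(5!(1−ρ)) = 1166.01734/(120·0.1789) = 54.29983
P₀ = 1/(36.89756 + 54.29983) = 1/91.19739 = 0.010965

Final: 0.010965


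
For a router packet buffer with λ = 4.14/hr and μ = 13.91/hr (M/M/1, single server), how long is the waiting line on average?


ρ = 4.14/13.91 = 0.2976
Lq = ρ²/(1−ρ) = 0.08858/0.7024 = 0.1261

Final: 0.1261


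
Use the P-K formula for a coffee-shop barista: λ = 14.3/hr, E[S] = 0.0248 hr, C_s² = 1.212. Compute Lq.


ρ = λ·E[S] = 14.3·0.0248 = 0.3546
Lq = ρ²(1+C_s²)/(2(1−ρ)) = 0.1258·(1+1.212)/(2·0.6454)
= 0.1258·2.2120/1.2907 = 0.21554

Final: 0.21554


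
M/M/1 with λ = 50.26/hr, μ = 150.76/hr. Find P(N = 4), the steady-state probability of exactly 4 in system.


ρ = 50.26/150.76 = 0.3334
P_n = (1−ρ)·ρ^n = (1 − 0.3334)·0.3334^4 = 0.6666·0.012352 = 0.008234

Final: 0.008234


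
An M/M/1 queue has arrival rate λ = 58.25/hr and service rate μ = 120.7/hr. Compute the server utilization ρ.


ρ = λ/μ = 58.25/120.7 = 0.4826

Final: 0.4826


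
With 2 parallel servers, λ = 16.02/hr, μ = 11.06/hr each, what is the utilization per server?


ρ = λ/(cμ) = 16.02/(2·11.06) = 16.02/22.12 = 0.7242

Final: 0.7242


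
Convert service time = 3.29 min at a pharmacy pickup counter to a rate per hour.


μ = 1/(service time) in consistent units.
1 hour = 60 min, so μ = 60/3.29 = 18.2371 per hour

Final: 18.2371 /hr


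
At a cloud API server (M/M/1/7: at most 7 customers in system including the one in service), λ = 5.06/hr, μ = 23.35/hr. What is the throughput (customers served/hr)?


ρ = 0.2167; P_K = (1−ρ)ρ^7/(1−ρ^8) = 0.00001758
λ_eff = λ(1 − P_K) = 5.06·(1 − 0.00001758) = 5.06·0.999982 = 5.0599 /hr

Final: 5.0599 /hr


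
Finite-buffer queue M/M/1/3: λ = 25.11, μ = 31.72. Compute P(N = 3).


ρ = λ/μ = 25.11/31.72 = 0.7916
P_K = (1−ρ)ρ^K/(1−ρ^(K+1)) = (0.2084·0.496067)/(1 − 0.392694)
= 0.103373/0.607306 = 0.170216

Final: 0.170216


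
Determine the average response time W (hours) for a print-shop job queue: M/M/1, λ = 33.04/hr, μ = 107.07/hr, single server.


W = 1/(μ−λ) = 1/(107.07 − 33.04) = 1/74.03 = 0.01351 hr

Final: 0.01351 hr


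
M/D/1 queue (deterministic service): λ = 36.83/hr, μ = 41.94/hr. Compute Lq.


ρ = 36.83/41.94 = 0.8782
M/D/1: Lq = ρ²/(2(1−ρ)) = 0.7712/(2·0.1218) = 3.16464

Final: 3.16464


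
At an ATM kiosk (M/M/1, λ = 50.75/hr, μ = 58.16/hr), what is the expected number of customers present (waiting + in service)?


ρ = λ/μ = 50.75/58.16 = 0.8726
L = ρ/(1−ρ) = 0.8726/(1 − 0.8726) = 0.8726/0.1274 = 6.8489

Final: 6.8489


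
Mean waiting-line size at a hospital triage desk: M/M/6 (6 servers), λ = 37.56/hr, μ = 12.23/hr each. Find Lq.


a = λ/μ = 3.0711; ρ = a/6 = 0.5119
P₀ = 0.045484
Lq = P₀·a^c·ρ / (c!·(1−ρ)²) = 0.045484·839.06336·0.5119/(720·0.23828)
= 0.11386

Final: 0.11386


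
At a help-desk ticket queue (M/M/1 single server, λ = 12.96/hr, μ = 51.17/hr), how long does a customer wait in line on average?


ρ = 12.96/51.17 = 0.2533
Wq = ρ/(μ−λ) = 0.2533/(51.17 − 12.96) = 0.2533/38.21 = 0.006628 hr

Final: 0.006628 hr


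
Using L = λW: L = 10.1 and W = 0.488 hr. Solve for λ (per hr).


λ = L/W = 10.1/0.488 = 20.6967 /hr

Final: 20.6967 /hr


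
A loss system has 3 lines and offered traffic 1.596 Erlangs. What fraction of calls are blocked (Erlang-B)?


B(c,a) = (a^c/c!) / Σ_{k=0}^{c} a^k/k!
a^3/3! = 0.677559
Σ terms (k=0..3): 1.00000 + 1.59600 + 1.27361 + 0.67756 = 4.547167
B = 0.677559/4.547167 = 0.149007

Final: 0.149007


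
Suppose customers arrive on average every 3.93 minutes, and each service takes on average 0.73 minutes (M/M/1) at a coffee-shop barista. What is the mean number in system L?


λ = 60/3.93 = 15.2672 /hr
μ = 60/0.73 = 82.1918 /hr
ρ = λ/μ = 15.2672/82.1918 = 0.1858
L = ρ/(1−ρ) = 0.1858/0.8142 = 0.2281

Final: 0.2281


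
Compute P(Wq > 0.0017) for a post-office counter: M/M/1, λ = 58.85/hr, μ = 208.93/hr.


ρ = 58.85/208.93 = 0.2817
P(Wq > t) = ρ·e^{−(μ−λ)t} = 0.2817·e^{−0.2551}
= 0.2817·0.774811 = 0.218244

Final: 0.218244


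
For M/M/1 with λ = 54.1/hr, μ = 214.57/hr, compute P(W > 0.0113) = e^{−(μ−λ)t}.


W ~ Exponential(μ−λ) for M/M/1.
μ − λ = 214.57 − 54.1 = 160.4700
P(W > t) = e^{−(μ−λ)t} = e^{−1.8133} = 0.163113

Final: 0.163113


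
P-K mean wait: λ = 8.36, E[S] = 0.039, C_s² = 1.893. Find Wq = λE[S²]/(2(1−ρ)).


ρ = λ·E[S] = 8.36·0.039 = 0.3260
E[S²] = E[S]²(1+C_s²) = 0.039²·(1+1.893) = 0.004400
Wq = λ·E[S²]/(2(1−ρ)) = 8.36·0.004400/(2·0.6740) = 0.02729 hr

Final: 0.02729 hr


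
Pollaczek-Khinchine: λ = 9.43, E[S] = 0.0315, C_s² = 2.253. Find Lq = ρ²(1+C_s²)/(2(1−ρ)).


ρ = λ·E[S] = 9.43·0.0315 = 0.2970
Lq = ρ²(1+C_s²)/(2(1−ρ)) = 0.08824·(1+2.253)/(2·0.7030)
= 0.08824·3.2530/1.4059 = 0.20416

Final: 0.20416


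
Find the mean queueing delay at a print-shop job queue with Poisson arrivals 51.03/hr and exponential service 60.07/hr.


ρ = 51.03/60.07 = 0.8495
Wq = ρ/(μ−λ) = 0.8495/(60.07 − 51.03) = 0.8495/9.04 = 0.09397 hr

Final: 0.09397 hr


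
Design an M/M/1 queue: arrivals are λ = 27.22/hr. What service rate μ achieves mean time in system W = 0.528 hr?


W = 1/(μ−λ) ⇒ μ − λ = 1/W = 1/0.528 = 1.8939
μ = λ + 1/W = 27.22 + 1.8939 = 29.1139 per hr

Final: 29.1139 /hr


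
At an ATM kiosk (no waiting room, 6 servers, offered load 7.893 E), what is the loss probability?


B(c,a) = (a^c/c!) / Σ_{k=0}^{c} a^k/k!
a^6/6! = 335.830488
Σ terms (k=0..6): 1.00000 + 7.89300 + 31.14972 + 81.95493 + 161.71756 + 255.28733 + 335.83049 = 874.833028
B = 335.830488/874.833028 = 0.383880

Final: 0.383880


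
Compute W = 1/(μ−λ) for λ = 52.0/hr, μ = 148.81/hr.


W = 1/(μ−λ) = 1/(148.81 − 52.0) = 1/96.81 = 0.01033 hr

Final: 0.01033 hr


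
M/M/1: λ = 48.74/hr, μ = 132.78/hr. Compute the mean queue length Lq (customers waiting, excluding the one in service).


ρ = 48.74/132.78 = 0.3671
Lq = ρ²/(1−ρ) = 0.1347/0.6329 = 0.2129

Final: 0.2129


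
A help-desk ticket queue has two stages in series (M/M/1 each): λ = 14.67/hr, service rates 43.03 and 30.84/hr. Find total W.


Each node sees arrival rate λ = 14.67/hr (tandem ⇒ throughput preserved).
W₁ = 1/(μ₁−λ) = 1/(43.03−14.67) = 0.03526 hr
W₂ = 1/(μ₂−λ) = 1/(30.84−14.67) = 0.06184 hr
W_total = W₁ + W₂ = 0.03526 + 0.06184 = 0.09710 hr

Final: 0.09710 hr


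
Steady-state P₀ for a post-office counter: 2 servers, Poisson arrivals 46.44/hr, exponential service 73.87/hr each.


a = λ/μ = 46.44/73.87 = 0.6287; ρ = a/c = 0.3143
Σ_{k=0}^{1} a^k/k! (terms k=0..1) = 1.00000 + 0.62867 = 1.62867
Tail: a^2/(2!(1−ρ)) = 0.39523/(2·0.6857) = 0.28821
P₀ = 1/(1.62867 + 0.28821) = 1/1.91688 = 0.521681

Final: 0.521681


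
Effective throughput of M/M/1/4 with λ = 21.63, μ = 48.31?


ρ = 0.4477; P_K = (1−ρ)ρ^4/(1−ρ^5) = 0.022600
λ_eff = λ(1 − P_K) = 21.63·(1 − 0.022600) = 21.63·0.977400 = 21.1412 /hr

Final: 21.1412 /hr


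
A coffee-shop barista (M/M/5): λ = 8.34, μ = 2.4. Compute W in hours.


a = 3.4750; ρ = 0.6950; P₀ = 0.026718
Lq = P₀·a^c·ρ/(c!(1−ρ)²) = 0.84292
Wq = Lq/λ = 0.84292/8.34 = 0.10107 hr
W = Wq + 1/μ = 0.10107 + 0.41667 = 0.51774 hr

Final: 0.51774 hr


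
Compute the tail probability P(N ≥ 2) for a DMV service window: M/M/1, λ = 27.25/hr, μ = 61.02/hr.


ρ = 27.25/61.02 = 0.4466
P(N ≥ n) = ρ^n = 0.4466^2 = 0.199429

Final: 0.199429


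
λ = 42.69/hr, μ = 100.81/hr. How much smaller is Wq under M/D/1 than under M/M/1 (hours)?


ρ = 42.69/100.81 = 0.4235
Wq(M/M/1) = ρ/(μ−λ) = 0.4235/58.12 = 0.007286 hr
Wq(M/D/1) = ρ/(2(μ−λ)) = 0.003643 hr
Savings = 0.007286 − 0.003643 = 0.003643 hr

Final: 0.003643 hr


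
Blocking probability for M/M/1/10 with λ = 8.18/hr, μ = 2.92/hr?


ρ = λ/μ = 8.18/2.92 = 2.8014
P_K = (1−ρ)ρ^K/(1−ρ^(K+1)) = (-1.8014·29764.906471)/(1 − 83382.511964)
= -53617.605493/-83381.511964 = 0.643039

Final: 0.643039


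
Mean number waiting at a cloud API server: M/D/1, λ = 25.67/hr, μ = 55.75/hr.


ρ = 25.67/55.75 = 0.4604
M/D/1: Lq = ρ²/(2(1−ρ)) = 0.2120/(2·0.5396) = 0.19647

Final: 0.19647


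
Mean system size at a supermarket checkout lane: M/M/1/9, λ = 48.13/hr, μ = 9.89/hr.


ρ = 48.13/9.89 = 4.8665
L = ρ[1 − (K+1)ρ^K + Kρ^(K+1)] / [(1−ρ)(1−ρ^(K+1))]
Numerator: 4.8665·(1 − 10·1531003.313828 + 9·7450676.389742) = 251823826.585357
Denominator: (-3.8665)·(-7450675.389742) = 28808273.701087
L = 251823826.585357/28808273.701087 = 8.7414

Final: 8.7414


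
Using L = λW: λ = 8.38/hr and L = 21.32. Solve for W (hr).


W = L/λ = 21.32/8.38 = 2.5442 hr

Final: 2.5442 hr


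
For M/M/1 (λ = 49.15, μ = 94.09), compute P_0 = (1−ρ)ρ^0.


ρ = 49.15/94.09 = 0.5224
P_n = (1−ρ)·ρ^n = (1 − 0.5224)·0.5224^0 = 0.4776·1.000000 = 0.477628

Final: 0.477628


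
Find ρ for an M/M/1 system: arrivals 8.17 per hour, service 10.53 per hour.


ρ = λ/μ = 8.17/10.53 = 0.7759

Final: 0.7759


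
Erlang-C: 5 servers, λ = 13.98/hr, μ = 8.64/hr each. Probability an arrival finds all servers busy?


a = λ/μ = 1.6181; ρ = a/5 = 0.3236
P₀ = 0.197809 (from M/M/c formula)
C(c,a) = [a^c/(c!(1−ρ))]·P₀ = [11.09091/(120·0.6764)]·0.197809
= 0.13664·0.197809 = 0.027029

Final: 0.027029


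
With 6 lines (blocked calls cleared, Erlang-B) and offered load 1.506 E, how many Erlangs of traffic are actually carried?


B(6,1.506) = 0.003597 (Erlang-B)
Carried load = a(1 − B) = 1.506·(1 − 0.003597) = 1.506·0.996403 = 1.5006 E

Final: 1.5006 Erlangs


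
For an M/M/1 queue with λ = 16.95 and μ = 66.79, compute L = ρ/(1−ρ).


ρ = λ/μ = 16.95/66.79 = 0.2538
L = ρ/(1−ρ) = 0.2538/(1 − 0.2538) = 0.2538/0.7462 = 0.3401

Final: 0.3401


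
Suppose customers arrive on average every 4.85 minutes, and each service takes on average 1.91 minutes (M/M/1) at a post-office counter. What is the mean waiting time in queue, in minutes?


λ = 60/4.85 = 12.3711 /hr
μ = 60/1.91 = 31.4136 /hr
ρ = λ/μ = 12.3711/31.4136 = 0.3938
Wq = ρ/(μ−λ) = 0.3938/(31.4136−12.3711) = 0.02068 hr
In minutes: 0.02068·60 = 1.241 min

Final: 1.241 min


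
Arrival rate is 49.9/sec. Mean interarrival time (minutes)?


Mean interarrival time = 1/λ = 1/49.9 second = 0.02004 second
In minutes: 0.02004 × 0.0166667 = 0.0003340 min

Final: 0.0003340 min


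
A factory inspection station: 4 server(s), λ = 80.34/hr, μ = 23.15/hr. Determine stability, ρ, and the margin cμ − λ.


Total capacity cμ = 4·23.15 = 92.60/hr
ρ = λ/(cμ) = 80.34/92.60 = 0.8676
Stable ⇔ ρ < 1: YES
Spare capacity = cμ − λ = 92.60 − 80.34 = 12.26/hr

Final: ρ = 0.8676; stable; margin = 12.26/hr


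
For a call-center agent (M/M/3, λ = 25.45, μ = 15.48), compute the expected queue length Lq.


a = λ/μ = 1.6441; ρ = a/3 = 0.5480
P₀ = 0.177489
Lq = P₀·a^c·ρ / (c!·(1−ρ)²) = 0.177489·4.44376·0.5480/(6·0.20429)
= 0.35264

Final: 0.35264


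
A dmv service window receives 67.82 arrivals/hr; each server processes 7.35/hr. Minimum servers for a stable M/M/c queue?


Stability requires cμ > λ ⇔ c > λ/μ.
λ/μ = 67.82/7.35 = 9.2272
Minimum integer c = ⌊9.2272⌋ + 1 = 10
Check: 10·7.35 = 73.50 > 67.82, while 9·7.35 = 66.15 ≤ 67.82

Final: 10 servers


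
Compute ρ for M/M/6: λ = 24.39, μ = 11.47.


ρ = λ/(cμ) = 24.39/(6·11.47) = 24.39/68.82 = 0.3544

Final: 0.3544


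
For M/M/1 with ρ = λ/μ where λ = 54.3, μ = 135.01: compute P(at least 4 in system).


ρ = 54.3/135.01 = 0.4022
P(N ≥ n) = ρ^n = 0.4022^4 = 0.026166

Final: 0.026166


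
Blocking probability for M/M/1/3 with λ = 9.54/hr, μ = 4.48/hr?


ρ = λ/μ = 9.54/4.48 = 2.1295
P_K = (1−ρ)ρ^K/(1−ρ^(K+1)) = (-1.1295·9.656307)/(1 − 20.562762)
= -10.906454/-19.562762 = 0.557511

Final: 0.557511


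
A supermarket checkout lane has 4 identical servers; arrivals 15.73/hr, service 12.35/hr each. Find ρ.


ρ = λ/(cμ) = 15.73/(4·12.35) = 15.73/49.40 = 0.3184

Final: 0.3184


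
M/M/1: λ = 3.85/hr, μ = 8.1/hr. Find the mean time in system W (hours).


W = 1/(μ−λ) = 1/(8.1 − 3.85) = 1/4.25 = 0.2353 hr

Final: 0.2353 hr


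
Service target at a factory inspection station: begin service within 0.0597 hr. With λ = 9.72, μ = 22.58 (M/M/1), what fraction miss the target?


ρ = 9.72/22.58 = 0.4305
P(Wq > t) = ρ·e^{−(μ−λ)t} = 0.4305·e^{−0.7677}
= 0.4305·0.464060 = 0.199764

Final: 0.199764


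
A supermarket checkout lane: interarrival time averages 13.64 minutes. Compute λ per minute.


λ = 1/(interarrival time) in consistent units.
1 minute = 1 min, so λ = 1/13.64 = 0.07331 per minute

Final: 0.07331 /min


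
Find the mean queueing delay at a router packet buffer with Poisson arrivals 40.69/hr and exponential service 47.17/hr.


ρ = 40.69/47.17 = 0.8626
Wq = ρ/(μ−λ) = 0.8626/(47.17 − 40.69) = 0.8626/6.48 = 0.1331 hr

Final: 0.1331 hr


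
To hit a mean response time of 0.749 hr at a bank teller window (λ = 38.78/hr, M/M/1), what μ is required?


W = 1/(μ−λ) ⇒ μ − λ = 1/W = 1/0.749 = 1.3351
μ = λ + 1/W = 38.78 + 1.3351 = 40.1151 per hr

Final: 40.1151 /hr


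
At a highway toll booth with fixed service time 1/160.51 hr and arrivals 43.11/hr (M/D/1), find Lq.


ρ = 43.11/160.51 = 0.2686
M/D/1: Lq = ρ²/(2(1−ρ)) = 0.07214/(2·0.7314) = 0.04931

Final: 0.04931


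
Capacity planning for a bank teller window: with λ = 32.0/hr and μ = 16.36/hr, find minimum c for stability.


Stability requires cμ > λ ⇔ c > λ/μ.
λ/μ = 32.0/16.36 = 1.9560
Minimum integer c = ⌊1.9560⌋ + 1 = 2
Check: 2·16.36 = 32.72 > 32.0, while 1·16.36 = 16.36 ≤ 32.0

Final: 2 servers


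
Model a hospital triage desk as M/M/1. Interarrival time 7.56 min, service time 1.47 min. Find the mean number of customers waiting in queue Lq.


λ = 60/7.56 = 7.9365 /hr
μ = 60/1.47 = 40.8163 /hr
ρ = λ/μ = 7.9365/40.8163 = 0.1944
Lq = ρ²/(1−ρ) = 0.03781/0.8056 = 0.04693

Final: 0.04693


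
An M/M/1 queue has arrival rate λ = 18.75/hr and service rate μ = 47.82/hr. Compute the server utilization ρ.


ρ = λ/μ = 18.75/47.82 = 0.3921

Final: 0.3921


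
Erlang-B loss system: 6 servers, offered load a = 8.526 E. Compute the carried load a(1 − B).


B(6,8.526) = 0.417358 (Erlang-B)
Carried load = a(1 − B) = 8.526·(1 − 0.417358) = 8.526·0.582642 = 4.9676 E

Final: 4.9676 Erlangs


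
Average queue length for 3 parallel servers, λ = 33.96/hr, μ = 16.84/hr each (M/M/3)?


a = λ/μ = 2.0166; ρ = a/3 = 0.6722
P₀ = 0.108460
Lq = P₀·a^c·ρ / (c!·(1−ρ)²) = 0.108460·8.20119·0.6722/(6·0.10745)
= 0.92749

Final: 0.92749


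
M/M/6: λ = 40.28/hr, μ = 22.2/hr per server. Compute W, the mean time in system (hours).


a = 1.8144; ρ = 0.3024; P₀ = 0.162800
Lq = P₀·a^c·ρ/(c!(1−ρ)²) = 0.005013
Wq = Lq/λ = 0.005013/40.28 = 0.0001245 hr
W = Wq + 1/μ = 0.0001245 + 0.04505 = 0.04517 hr

Final: 0.04517 hr


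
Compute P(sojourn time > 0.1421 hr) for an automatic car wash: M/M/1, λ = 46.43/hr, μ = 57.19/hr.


W ~ Exponential(μ−λ) for M/M/1.
μ − λ = 57.19 − 46.43 = 10.7600
P(W > t) = e^{−(μ−λ)t} = e^{−1.5290} = 0.216753

Final: 0.216753


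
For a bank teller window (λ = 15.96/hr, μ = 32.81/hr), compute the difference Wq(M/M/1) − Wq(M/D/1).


ρ = 15.96/32.81 = 0.4864
Wq(M/M/1) = ρ/(μ−λ) = 0.4864/16.85 = 0.02887 hr
Wq(M/D/1) = ρ/(2(μ−λ)) = 0.01443 hr
Savings = 0.02887 − 0.01443 = 0.01443 hr

Final: 0.01443 hr


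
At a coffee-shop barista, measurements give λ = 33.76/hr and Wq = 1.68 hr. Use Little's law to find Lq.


Lq = λWq = 33.76·1.68 = 56.7168

Final: 56.7168


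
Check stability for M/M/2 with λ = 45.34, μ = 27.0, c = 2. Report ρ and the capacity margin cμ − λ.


Total capacity cμ = 2·27.0 = 54.00/hr
ρ = λ/(cμ) = 45.34/54.00 = 0.8396
Stable ⇔ ρ < 1: YES
Spare capacity = cμ − λ = 54.00 − 45.34 = 8.66/hr

Final: ρ = 0.8396; stable; margin = 8.66/hr


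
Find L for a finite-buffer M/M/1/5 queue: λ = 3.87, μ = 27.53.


ρ = 3.87/27.53 = 0.1406
L = ρ[1 − (K+1)ρ^K + Kρ^(K+1)] / [(1−ρ)(1−ρ^(K+1))]
Numerator: 0.1406·(1 − 6·0.00005489 + 5·0.000007717) = 0.140533
Denominator: (0.8594)·(0.999992) = 0.859419
L = 0.140533/0.859419 = 0.1635

Final: 0.1635


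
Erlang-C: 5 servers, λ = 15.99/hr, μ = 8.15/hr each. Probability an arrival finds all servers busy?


a = λ/μ = 1.9620; ρ = a/5 = 0.3924
P₀ = 0.139638 (from M/M/c formula)
C(c,a) = [a^c/(c!(1−ρ))]·P₀ = [29.07062/(120·0.6076)]·0.139638
= 0.39870·0.139638 = 0.055674

Final: 0.055674


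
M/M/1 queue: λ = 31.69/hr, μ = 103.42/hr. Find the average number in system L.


ρ = λ/μ = 31.69/103.42 = 0.3064
L = ρ/(1−ρ) = 0.3064/(1 − 0.3064) = 0.3064/0.6936 = 0.4418

Final: 0.4418


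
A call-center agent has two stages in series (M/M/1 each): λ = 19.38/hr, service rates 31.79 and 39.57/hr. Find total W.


Each node sees arrival rate λ = 19.38/hr (tandem ⇒ throughput preserved).
W₁ = 1/(μ₁−λ) = 1/(31.79−19.38) = 0.08058 hr
W₂ = 1/(μ₂−λ) = 1/(39.57−19.38) = 0.04953 hr
W_total = W₁ + W₂ = 0.08058 + 0.04953 = 0.13011 hr

Final: 0.13011 hr


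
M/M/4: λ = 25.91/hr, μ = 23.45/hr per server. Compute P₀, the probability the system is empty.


a = λ/μ = 25.91/23.45 = 1.1049; ρ = a/c = 0.2762
Σ_{k=0}^{3} a^k/k! (terms k=0..3) = 1.00000 + 1.10490 + 0.61041 + 0.22481 = 2.94012
Tail: a^4/(4!(1−ρ)) = 1.49038/(24·0.7238) = 0.08580
P₀ = 1/(2.94012 + 0.08580) = 1/3.02592 = 0.330478

Final: 0.330478


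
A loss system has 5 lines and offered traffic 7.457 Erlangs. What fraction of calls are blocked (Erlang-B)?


B(c,a) = (a^c/c!) / Σ_{k=0}^{c} a^k/k!
a^5/5! = 192.149593
Σ terms (k=0..5): 1.00000 + 7.45700 + 27.80342 + 69.11005 + 128.83840 + 192.14959 = 426.358466
B = 192.149593/426.358466 = 0.450676

Final: 0.450676


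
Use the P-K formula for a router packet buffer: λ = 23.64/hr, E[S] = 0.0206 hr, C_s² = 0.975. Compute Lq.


ρ = λ·E[S] = 23.64·0.0206 = 0.4870
Lq = ρ²(1+C_s²)/(2(1−ρ)) = 0.2372·(1+0.975)/(2·0.5130)
= 0.2372·1.9750/1.0260 = 0.45649

Final: 0.45649


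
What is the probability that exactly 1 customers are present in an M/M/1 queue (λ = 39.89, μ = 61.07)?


ρ = 39.89/61.07 = 0.6532
P_n = (1−ρ)·ρ^n = (1 − 0.6532)·0.6532^1 = 0.3468·0.653185 = 0.226534

Final: 0.226534


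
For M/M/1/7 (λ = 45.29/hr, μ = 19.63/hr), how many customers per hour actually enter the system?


ρ = 2.3072; P_K = (1−ρ)ρ^7/(1−ρ^8) = 0.567278
λ_eff = λ(1 − P_K) = 45.29·(1 − 0.567278) = 45.29·0.432722 = 19.5980 /hr

Final: 19.5980 /hr


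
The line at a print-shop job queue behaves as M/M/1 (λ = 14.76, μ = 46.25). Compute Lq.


ρ = 14.76/46.25 = 0.3191
Lq = ρ²/(1−ρ) = 0.1018/0.6809 = 0.1496

Final: 0.1496


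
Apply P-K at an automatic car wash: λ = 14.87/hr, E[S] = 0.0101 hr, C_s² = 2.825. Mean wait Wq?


ρ = λ·E[S] = 14.87·0.0101 = 0.1502
E[S²] = E[S]²(1+C_s²) = 0.0101²·(1+2.825) = 0.0003902
Wq = λ·E[S²]/(2(1−ρ)) = 14.87·0.0003902/(2·0.8498) = 0.003414 hr

Final: 0.003414 hr


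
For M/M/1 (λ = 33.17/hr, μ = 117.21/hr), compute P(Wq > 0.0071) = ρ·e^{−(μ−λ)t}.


ρ = 33.17/117.21 = 0.2830
P(Wq > t) = ρ·e^{−(μ−λ)t} = 0.2830·e^{−0.5967}
= 0.2830·0.550635 = 0.155828

Final: 0.155828


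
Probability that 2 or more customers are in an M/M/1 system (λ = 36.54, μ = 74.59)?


ρ = 36.54/74.59 = 0.4899
P(N ≥ n) = ρ^n = 0.4899^2 = 0.239980

Final: 0.239980


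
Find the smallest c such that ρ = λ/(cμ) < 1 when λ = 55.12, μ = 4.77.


Stability requires cμ > λ ⇔ c > λ/μ.
λ/μ = 55.12/4.77 = 11.5556
Minimum integer c = ⌊11.5556⌋ + 1 = 12
Check: 12·4.77 = 57.24 > 55.12, while 11·4.77 = 52.47 ≤ 55.12

Final: 12 servers


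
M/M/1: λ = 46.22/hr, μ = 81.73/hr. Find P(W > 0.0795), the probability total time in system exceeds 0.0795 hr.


W ~ Exponential(μ−λ) for M/M/1.
μ − λ = 81.73 − 46.22 = 35.5100
P(W > t) = e^{−(μ−λ)t} = e^{−2.8230} = 0.059425

Final: 0.059425


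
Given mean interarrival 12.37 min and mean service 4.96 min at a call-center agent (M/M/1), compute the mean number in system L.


λ = 60/12.37 = 4.8504 /hr
μ = 60/4.96 = 12.0968 /hr
ρ = λ/μ = 4.8504/12.0968 = 0.4010
L = ρ/(1−ρ) = 0.4010/0.5990 = 0.6694

Final: 0.6694


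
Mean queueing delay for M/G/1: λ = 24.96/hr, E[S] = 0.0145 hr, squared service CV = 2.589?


ρ = λ·E[S] = 24.96·0.0145 = 0.3619
E[S²] = E[S]²(1+C_s²) = 0.0145²·(1+2.589) = 0.0007546
Wq = λ·E[S²]/(2(1−ρ)) = 24.96·0.0007546/(2·0.6381) = 0.01476 hr

Final: 0.01476 hr


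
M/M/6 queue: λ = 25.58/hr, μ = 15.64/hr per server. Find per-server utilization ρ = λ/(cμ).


ρ = λ/(cμ) = 25.58/(6·15.64) = 25.58/93.84 = 0.2726

Final: 0.2726


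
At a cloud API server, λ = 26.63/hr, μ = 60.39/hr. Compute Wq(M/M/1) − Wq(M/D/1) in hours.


ρ = 26.63/60.39 = 0.4410
Wq(M/M/1) = ρ/(μ−λ) = 0.4410/33.76 = 0.01306 hr
Wq(M/D/1) = ρ/(2(μ−λ)) = 0.006531 hr
Savings = 0.01306 − 0.006531 = 0.006531 hr

Final: 0.006531 hr


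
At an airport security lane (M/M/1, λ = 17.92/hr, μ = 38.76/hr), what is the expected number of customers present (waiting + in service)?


ρ = λ/μ = 17.92/38.76 = 0.4623
L = ρ/(1−ρ) = 0.4623/(1 − 0.4623) = 0.4623/0.5377 = 0.8599

Final: 0.8599


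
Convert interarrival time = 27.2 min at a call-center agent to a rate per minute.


λ = 1/(interarrival time) in consistent units.
1 minute = 1 min, so λ = 1/27.2 = 0.03676 per minute

Final: 0.03676 /min


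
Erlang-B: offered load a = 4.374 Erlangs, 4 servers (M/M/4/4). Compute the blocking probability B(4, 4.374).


B(c,a) = (a^c/c!) / Σ_{k=0}^{c} a^k/k!
a^4/4! = 15.251195
Σ terms (k=0..4): 1.00000 + 4.37400 + 9.56594 + 13.94714 + 15.25119 = 44.138271
B = 15.251195/44.138271 = 0.345532

Final: 0.345532


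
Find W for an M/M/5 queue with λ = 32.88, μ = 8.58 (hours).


a = 3.8322; ρ = 0.7664; P₀ = 0.016659
Lq = P₀·a^c·ρ/(c!(1−ρ)²) = 1.61192
Wq = Lq/λ = 1.61192/32.88 = 0.04902 hr
W = Wq + 1/μ = 0.04902 + 0.11655 = 0.16557 hr

Final: 0.16557 hr


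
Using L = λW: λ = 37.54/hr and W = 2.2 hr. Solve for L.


L = λW = 37.54·2.2 = 82.5880

Final: 82.5880


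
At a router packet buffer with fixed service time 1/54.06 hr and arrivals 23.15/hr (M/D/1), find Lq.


ρ = 23.15/54.06 = 0.4282
M/D/1: Lq = ρ²/(2(1−ρ)) = 0.1834/(2·0.5718) = 0.16036

Final: 0.16036


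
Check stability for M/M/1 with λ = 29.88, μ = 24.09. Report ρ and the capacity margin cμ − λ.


Total capacity cμ = 1·24.09 = 24.09/hr
ρ = λ/(cμ) = 29.88/24.09 = 1.2403
Stable ⇔ ρ < 1: NO
Spare capacity = cμ − λ = 24.09 − 29.88 = -5.79/hr

Final: ρ = 1.2403; unstable; margin = -5.79/hr


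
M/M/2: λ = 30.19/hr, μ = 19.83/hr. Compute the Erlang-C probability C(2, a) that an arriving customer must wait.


a = λ/μ = 1.5224; ρ = a/2 = 0.7612
P₀ = 0.135576 (from M/M/c formula)
C(c,a) = [a^c/(c!(1−ρ))]·P₀ = [2.31783/(2·0.2388)]·0.135576
= 4.85348·0.135576 = 0.658017

Final: 0.658017


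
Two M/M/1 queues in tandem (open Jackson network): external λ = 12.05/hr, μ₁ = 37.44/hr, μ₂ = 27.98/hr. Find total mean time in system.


Each node sees arrival rate λ = 12.05/hr (tandem ⇒ throughput preserved).
W₁ = 1/(μ₁−λ) = 1/(37.44−12.05) = 0.03939 hr
W₂ = 1/(μ₂−λ) = 1/(27.98−12.05) = 0.06277 hr
W_total = W₁ + W₂ = 0.03939 + 0.06277 = 0.10216 hr

Final: 0.10216 hr


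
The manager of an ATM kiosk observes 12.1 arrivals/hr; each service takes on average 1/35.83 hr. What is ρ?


ρ = λ/μ = 12.1/35.83 = 0.3377

Final: 0.3377


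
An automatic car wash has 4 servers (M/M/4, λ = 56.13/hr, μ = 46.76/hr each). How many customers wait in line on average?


a = λ/μ = 1.2004; ρ = a/4 = 0.3001
P₀ = 0.300054
Lq = P₀·a^c·ρ / (c!·(1−ρ)²) = 0.300054·2.07626·0.3001/(24·0.48987)
= 0.01590

Final: 0.01590


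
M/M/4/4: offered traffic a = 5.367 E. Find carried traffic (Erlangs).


B(4,5.367) = 0.426246 (Erlang-B)
Carried load = a(1 − B) = 5.367·(1 − 0.426246) = 5.367·0.573754 = 3.0793 E

Final: 3.0793 Erlangs


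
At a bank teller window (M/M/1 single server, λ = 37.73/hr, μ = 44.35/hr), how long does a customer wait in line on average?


ρ = 37.73/44.35 = 0.8507
Wq = ρ/(μ−λ) = 0.8507/(44.35 − 37.73) = 0.8507/6.62 = 0.1285 hr

Final: 0.1285 hr


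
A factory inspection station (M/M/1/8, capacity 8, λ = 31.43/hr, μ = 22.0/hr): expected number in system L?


ρ = 31.43/22.0 = 1.4286
L = ρ[1 − (K+1)ρ^K + Kρ^(K+1)] / [(1−ρ)(1−ρ^(K+1))]
Numerator: 1.4286·(1 − 9·17.352961 + 8·24.791072) = 61.648403
Denominator: (-0.4286)·(-23.791072) = 10.197718
L = 61.648403/10.197718 = 6.0453

Final: 6.0453


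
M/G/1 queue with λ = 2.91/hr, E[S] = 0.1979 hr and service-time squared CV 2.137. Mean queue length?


ρ = λ·E[S] = 2.91·0.1979 = 0.5759
Lq = ρ²(1+C_s²)/(2(1−ρ)) = 0.3316·(1+2.137)/(2·0.4241)
= 0.3316·3.1370/0.8482 = 1.22654

Final: 1.22654


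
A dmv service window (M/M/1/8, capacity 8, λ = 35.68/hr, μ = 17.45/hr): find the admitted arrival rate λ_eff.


ρ = 2.0447; P_K = (1−ρ)ρ^8/(1−ρ^9) = 0.511750
λ_eff = λ(1 − P_K) = 35.68·(1 − 0.511750) = 35.68·0.488250 = 17.4208 /hr

Final: 17.4208 /hr


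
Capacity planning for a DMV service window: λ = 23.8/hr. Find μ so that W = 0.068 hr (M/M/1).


W = 1/(μ−λ) ⇒ μ − λ = 1/W = 1/0.068 = 14.7059
μ = λ + 1/W = 23.8 + 14.7059 = 38.5059 per hr

Final: 38.5059 /hr


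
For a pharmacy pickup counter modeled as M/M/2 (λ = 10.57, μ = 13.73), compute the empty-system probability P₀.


a = λ/μ = 10.57/13.73 = 0.7698; ρ = a/c = 0.3849
Σ_{k=0}^{1} a^k/k! (terms k=0..1) = 1.00000 + 0.76985 = 1.76985
Tail: a^2/(2!(1−ρ)) = 0.59266/(2·0.6151) = 0.48178
P₀ = 1/(1.76985 + 0.48178) = 1/2.25163 = 0.444123

Final: 0.444123


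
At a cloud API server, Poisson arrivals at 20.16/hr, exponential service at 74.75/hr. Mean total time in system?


W = 1/(μ−λ) = 1/(74.75 − 20.16) = 1/54.59 = 0.01832 hr

Final: 0.01832 hr


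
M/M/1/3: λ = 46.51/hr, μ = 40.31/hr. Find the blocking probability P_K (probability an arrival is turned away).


ρ = λ/μ = 46.51/40.31 = 1.1538
P_K = (1−ρ)ρ^K/(1−ρ^(K+1)) = (-0.1538·1.536033)/(1 − 1.772287)
= -0.236254/-0.772287 = 0.305915

Final: 0.305915


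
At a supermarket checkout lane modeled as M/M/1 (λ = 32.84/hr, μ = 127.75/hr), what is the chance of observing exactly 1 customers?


ρ = 32.84/127.75 = 0.2571
P_n = (1−ρ)·ρ^n = (1 − 0.2571)·0.2571^1 = 0.7429·0.257065 = 0.190982

Final: 0.190982


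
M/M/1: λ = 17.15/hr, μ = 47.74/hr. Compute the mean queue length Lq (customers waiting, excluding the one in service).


ρ = 17.15/47.74 = 0.3592
Lq = ρ²/(1−ρ) = 0.1291/0.6408 = 0.2014

Final: 0.2014


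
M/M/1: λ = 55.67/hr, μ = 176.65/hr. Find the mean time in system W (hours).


W = 1/(μ−λ) = 1/(176.65 − 55.67) = 1/120.98 = 0.008266 hr

Final: 0.008266 hr
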